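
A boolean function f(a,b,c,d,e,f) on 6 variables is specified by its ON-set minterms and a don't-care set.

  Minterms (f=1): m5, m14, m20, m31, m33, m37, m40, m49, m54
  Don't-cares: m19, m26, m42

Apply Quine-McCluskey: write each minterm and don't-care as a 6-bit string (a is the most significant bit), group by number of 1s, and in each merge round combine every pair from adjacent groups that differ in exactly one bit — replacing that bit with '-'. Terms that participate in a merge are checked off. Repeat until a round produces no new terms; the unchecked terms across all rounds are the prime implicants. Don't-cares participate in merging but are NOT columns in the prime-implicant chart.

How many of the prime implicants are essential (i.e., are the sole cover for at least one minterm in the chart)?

7

[col 0] 000101*, 001110, 010011, 010100, 011010, 011111, 100001*, 100101*, 101000*, 101010*, 110001*, 110110
[col 1] -00101, 1-0001, 100-01, 1010-0
Prime implicants: -00101, 001110, 010011, 010100, 011010, 011111, 1-0001, 100-01, 1010-0, 110110
PI chart (minterm → PIs covering it):
  5 | -00101  (sole → essential)
  14 | 001110  (sole → essential)
  20 | 010100  (sole → essential)
  31 | 011111  (sole → essential)
  33 | 1-0001,100-01
  37 | -00101,100-01
  40 | 1010-0  (sole → essential)
  49 | 1-0001  (sole → essential)
  54 | 110110  (sole → essential)
Essential prime implicants: -00101, 001110, 010100, 011111, 1-0001, 1010-0, 110110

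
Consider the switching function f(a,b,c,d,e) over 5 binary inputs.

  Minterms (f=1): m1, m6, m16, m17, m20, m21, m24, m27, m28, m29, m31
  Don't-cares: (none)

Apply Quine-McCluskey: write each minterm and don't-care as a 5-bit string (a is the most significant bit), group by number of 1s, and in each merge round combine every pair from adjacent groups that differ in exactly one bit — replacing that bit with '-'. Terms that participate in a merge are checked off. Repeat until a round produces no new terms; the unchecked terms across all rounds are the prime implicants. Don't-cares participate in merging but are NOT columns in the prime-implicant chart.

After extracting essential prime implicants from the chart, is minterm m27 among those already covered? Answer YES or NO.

YES

Round 0: 00001✓ 00110 10000✓ 10001✓ 10100✓ 10101✓ 11000✓ 11011✓ 11100✓ 11101✓ 11111✓
Round 1: -0001 1-000✓ 1-100✓ 1-101✓ 10-00✓ 10-01✓ 1000-✓ 1010-✓ 11-00✓ 11-11 111-1 1110-✓
Round 2: 1--00 1-10- 10-0-
PIs = {-0001, 00110, 1--00, 1-10-, 10-0-, 11-11, 111-1}
Coverage chart:
  m1: -0001 ←essential
  m6: 00110 ←essential
  m16: 1--00,10-0-
  m17: -0001,10-0-
  m20: 1--00,1-10-,10-0-
  m21: 1-10-,10-0-
  m24: 1--00 ←essential
  m27: 11-11 ←essential
  m28: 1--00,1-10-
  m29: 1-10-,111-1
  m31: 11-11,111-1
Essential: -0001, 00110, 1--00, 11-11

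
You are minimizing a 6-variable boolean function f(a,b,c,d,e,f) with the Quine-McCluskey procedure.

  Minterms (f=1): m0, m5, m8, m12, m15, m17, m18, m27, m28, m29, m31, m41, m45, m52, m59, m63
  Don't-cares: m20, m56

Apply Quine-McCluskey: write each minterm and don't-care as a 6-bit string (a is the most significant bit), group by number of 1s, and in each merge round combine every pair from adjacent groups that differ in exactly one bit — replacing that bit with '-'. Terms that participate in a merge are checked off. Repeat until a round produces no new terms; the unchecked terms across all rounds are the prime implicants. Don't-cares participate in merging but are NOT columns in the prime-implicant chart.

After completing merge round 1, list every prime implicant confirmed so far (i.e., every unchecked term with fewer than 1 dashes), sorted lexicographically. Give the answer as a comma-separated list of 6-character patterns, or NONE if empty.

000101, 010001, 010010, 111000

size-2^0 implicants → 000000(✓)  000101  001000(✓)  001100(✓)  001111(✓)  010001  010010  010100(✓)  011011(✓)  011100(✓)  011101(✓)  011111(✓)  101001(✓)  101101(✓)  110100(✓)  111000  111011(✓)  111111(✓)
size-2^1 implicants → -10100  -11011(✓)  -11111(✓)  0-1100  0-1111  00-000  001-00  01-100  011-11(✓)  0111-1  01110-  101-01  111-11(✓)
size-2^2 implicants → -11-11
Unchecked terms (primes): -10100, -11-11, 0-1100, 0-1111, 00-000, 000101, 001-00, 01-100, 010001, 010010, 0111-1, 01110-, 101-01, 111000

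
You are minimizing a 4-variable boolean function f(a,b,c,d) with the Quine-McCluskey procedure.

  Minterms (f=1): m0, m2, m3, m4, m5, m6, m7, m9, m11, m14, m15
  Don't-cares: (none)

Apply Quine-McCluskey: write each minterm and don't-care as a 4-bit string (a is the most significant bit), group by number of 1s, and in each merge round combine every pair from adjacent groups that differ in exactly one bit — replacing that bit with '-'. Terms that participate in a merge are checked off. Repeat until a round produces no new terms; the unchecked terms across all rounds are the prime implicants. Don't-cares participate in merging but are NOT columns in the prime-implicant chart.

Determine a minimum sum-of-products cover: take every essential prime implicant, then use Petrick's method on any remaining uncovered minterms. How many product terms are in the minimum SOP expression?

[col 0] 0000*, 0010*, 0011*, 0100*, 0101*, 0110*, 0111*, 1001*, 1011*, 1110*, 1111*
[col 1] -011*, -110*, -111*, 0-00*, 0-10*, 0-11*, 00-0*, 001-*, 01-0*, 01-1*, 010-*, 011-*, 1-11*, 10-1, 111-*
[col 2] --11, -11-, 0--0, 0-1-, 01--
Prime implicants: --11, -11-, 0--0, 0-1-, 01--, 10-1
PI chart (minterm → PIs covering it):
  0 | 0--0  (sole → essential)
  2 | 0--0,0-1-
  3 | --11,0-1-
  4 | 0--0,01--
  5 | 01--  (sole → essential)
  6 | -11-,0--0,0-1-,01--
  7 | --11,-11-,0-1-,01--
  9 | 10-1  (sole → essential)
  11 | --11,10-1
  14 | -11-  (sole → essential)
  15 | --11,-11-
Essential prime implicants: -11-, 0--0, 01--, 10-1
Petrick residual → --11
Minimum SOP uses 5 PIs: cd + bc + a'd' + a'b + ab'd

5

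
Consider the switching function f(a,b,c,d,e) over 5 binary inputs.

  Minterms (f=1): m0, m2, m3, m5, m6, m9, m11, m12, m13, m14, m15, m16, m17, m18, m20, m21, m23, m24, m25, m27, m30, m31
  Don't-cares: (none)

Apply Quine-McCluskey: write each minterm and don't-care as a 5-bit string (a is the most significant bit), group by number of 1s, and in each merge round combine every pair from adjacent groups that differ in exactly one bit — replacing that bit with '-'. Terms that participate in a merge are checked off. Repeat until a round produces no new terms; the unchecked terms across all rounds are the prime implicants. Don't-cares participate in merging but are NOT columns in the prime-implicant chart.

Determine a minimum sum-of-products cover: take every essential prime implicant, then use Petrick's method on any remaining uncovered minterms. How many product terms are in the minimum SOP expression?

10

[col 0] 00000*, 00010*, 00011*, 00101*, 00110*, 01001*, 01011*, 01100*, 01101*, 01110*, 01111*, 10000*, 10001*, 10010*, 10100*, 10101*, 10111*, 11000*, 11001*, 11011*, 11110*, 11111*
[col 1] -0000*, -0010*, -0101, -1001*, -1011*, -1110*, -1111*, 0-011, 0-101, 0-110, 00-10, 000-0*, 0001-, 01-01*, 01-11*, 010-1*, 011-0*, 011-1*, 0110-*, 0111-*, 1-000*, 1-001*, 1-111, 10-00*, 10-01*, 100-0*, 1000-*, 101-1, 1010-*, 11-11*, 110-1*, 1100-*, 1111-*
[col 2] -00-0, -1-11, -10-1, -111-, 01--1, 011--, 1-00-, 10-0-
Prime implicants: -00-0, -0101, -1-11, -10-1, -111-, 0-011, 0-101, 0-110, 00-10, 0001-, 01--1, 011--, 1-00-, 1-111, 10-0-, 101-1
PI chart (minterm → PIs covering it):
  0 | -00-0  (sole → essential)
  2 | -00-0,00-10,0001-
  3 | 0-011,0001-
  5 | -0101,0-101
  6 | 0-110,00-10
  9 | -10-1,01--1
  11 | -1-11,-10-1,0-011,01--1
  12 | 011--  (sole → essential)
  13 | 0-101,01--1,011--
  14 | -111-,0-110,011--
  15 | -1-11,-111-,01--1,011--
  16 | -00-0,1-00-,10-0-
  17 | 1-00-,10-0-
  18 | -00-0  (sole → essential)
  20 | 10-0-  (sole → essential)
  21 | -0101,10-0-,101-1
  23 | 1-111,101-1
  24 | 1-00-  (sole → essential)
  25 | -10-1,1-00-
  27 | -1-11,-10-1
  30 | -111-  (sole → essential)
  31 | -1-11,-111-,1-111
Essential prime implicants: -00-0, -111-, 011--, 1-00-, 10-0-
Petrick residual → -0101, -10-1, 0-011, 0-110, 1-111
Minimum SOP uses 10 PIs: b'c'e' + b'cd'e + bc'e + bcd + a'c'de + a'cde' + a'bc + ac'd' + acde + ab'd'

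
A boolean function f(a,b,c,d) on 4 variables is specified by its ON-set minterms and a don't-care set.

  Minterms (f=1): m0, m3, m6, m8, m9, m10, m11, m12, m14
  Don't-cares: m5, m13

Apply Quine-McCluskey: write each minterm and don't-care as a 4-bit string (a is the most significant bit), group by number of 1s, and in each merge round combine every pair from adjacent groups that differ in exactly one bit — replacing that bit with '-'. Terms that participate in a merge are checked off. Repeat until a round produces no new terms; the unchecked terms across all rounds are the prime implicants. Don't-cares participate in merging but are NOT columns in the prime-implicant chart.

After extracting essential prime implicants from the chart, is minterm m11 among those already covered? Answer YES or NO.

YES

[col 0] 0000*, 0011*, 0101*, 0110*, 1000*, 1001*, 1010*, 1011*, 1100*, 1101*, 1110*
[col 1] -000, -011, -101, -110, 1-00*, 1-01*, 1-10*, 10-0*, 10-1*, 100-*, 101-*, 11-0*, 110-*
[col 2] 1--0, 1-0-, 10--
Prime implicants: -000, -011, -101, -110, 1--0, 1-0-, 10--
PI chart (minterm → PIs covering it):
  0 | -000  (sole → essential)
  3 | -011  (sole → essential)
  6 | -110  (sole → essential)
  8 | -000,1--0,1-0-,10--
  9 | 1-0-,10--
  10 | 1--0,10--
  11 | -011,10--
  12 | 1--0,1-0-
  14 | -110,1--0
Essential prime implicants: -000, -011, -110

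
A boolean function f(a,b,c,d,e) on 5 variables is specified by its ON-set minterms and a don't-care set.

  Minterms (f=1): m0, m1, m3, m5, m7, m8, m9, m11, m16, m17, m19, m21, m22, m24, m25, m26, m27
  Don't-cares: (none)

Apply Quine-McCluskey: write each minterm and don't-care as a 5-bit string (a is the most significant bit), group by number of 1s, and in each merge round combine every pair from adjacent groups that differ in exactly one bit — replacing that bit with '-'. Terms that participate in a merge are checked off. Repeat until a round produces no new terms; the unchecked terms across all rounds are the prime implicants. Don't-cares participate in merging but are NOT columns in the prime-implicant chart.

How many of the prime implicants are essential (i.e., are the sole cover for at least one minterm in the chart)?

Round 0: 00000✓ 00001✓ 00011✓ 00101✓ 00111✓ 01000✓ 01001✓ 01011✓ 10000✓ 10001✓ 10011✓ 10101✓ 10110 11000✓ 11001✓ 11010✓ 11011✓
Round 1: -0000✓ -0001✓ -0011✓ -0101✓ -1000✓ -1001✓ -1011✓ 0-000✓ 0-001✓ 0-011✓ 00-01✓ 00-11✓ 000-1✓ 0000-✓ 001-1✓ 010-1✓ 0100-✓ 1-000✓ 1-001✓ 1-011✓ 10-01✓ 100-1✓ 1000-✓ 110-0✓ 110-1✓ 1100-✓ 1101-✓
Round 2: --000✓ --001✓ --011✓ -0-01 -00-1✓ -000-✓ -10-1✓ -100-✓ 0-0-1✓ 0-00-✓ 00--1 1-0-1✓ 1-00-✓ 110--
Round 3: --0-1 --00-
PIs = {--0-1, --00-, -0-01, 00--1, 10110, 110--}
Coverage chart:
  m0: --00- ←essential
  m1: --0-1,--00-,-0-01,00--1
  m3: --0-1,00--1
  m5: -0-01,00--1
  m7: 00--1 ←essential
  m8: --00- ←essential
  m9: --0-1,--00-
  m11: --0-1 ←essential
  m16: --00- ←essential
  m17: --0-1,--00-,-0-01
  m19: --0-1 ←essential
  m21: -0-01 ←essential
  m22: 10110 ←essential
  m24: --00-,110--
  m25: --0-1,--00-,110--
  m26: 110-- ←essential
  m27: --0-1,110--
Essential: --0-1, --00-, -0-01, 00--1, 10110, 110--

6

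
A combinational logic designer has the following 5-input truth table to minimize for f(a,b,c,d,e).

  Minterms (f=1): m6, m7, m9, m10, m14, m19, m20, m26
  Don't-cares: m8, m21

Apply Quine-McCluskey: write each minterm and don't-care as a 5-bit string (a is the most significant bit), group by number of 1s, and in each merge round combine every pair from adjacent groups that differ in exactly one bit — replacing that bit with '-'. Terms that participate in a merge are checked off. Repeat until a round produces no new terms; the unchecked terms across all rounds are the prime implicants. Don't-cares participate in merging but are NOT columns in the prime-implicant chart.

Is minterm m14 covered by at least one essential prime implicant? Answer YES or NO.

NO

[col 0] 00110*, 00111*, 01000*, 01001*, 01010*, 01110*, 10011, 10100*, 10101*, 11010*
[col 1] -1010, 0-110, 0011-, 01-10, 010-0, 0100-, 1010-
Prime implicants: -1010, 0-110, 0011-, 01-10, 010-0, 0100-, 10011, 1010-
PI chart (minterm → PIs covering it):
  6 | 0-110,0011-
  7 | 0011-  (sole → essential)
  9 | 0100-  (sole → essential)
  10 | -1010,01-10,010-0
  14 | 0-110,01-10
  19 | 10011  (sole → essential)
  20 | 1010-  (sole → essential)
  26 | -1010  (sole → essential)
Essential prime implicants: -1010, 0011-, 0100-, 10011, 1010-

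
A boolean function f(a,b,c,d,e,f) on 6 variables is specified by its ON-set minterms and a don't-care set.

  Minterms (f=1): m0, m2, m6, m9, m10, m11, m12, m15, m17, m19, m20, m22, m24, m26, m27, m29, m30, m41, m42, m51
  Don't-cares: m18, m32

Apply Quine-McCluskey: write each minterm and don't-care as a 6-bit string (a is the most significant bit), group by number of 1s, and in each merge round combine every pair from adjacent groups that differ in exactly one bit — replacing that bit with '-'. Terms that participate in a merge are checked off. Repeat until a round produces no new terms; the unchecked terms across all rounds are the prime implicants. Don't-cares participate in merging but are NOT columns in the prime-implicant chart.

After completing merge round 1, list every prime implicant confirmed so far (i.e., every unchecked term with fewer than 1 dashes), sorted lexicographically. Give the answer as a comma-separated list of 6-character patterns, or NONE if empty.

001100, 011101

[col 0] 000000*, 000010*, 000110*, 001001*, 001010*, 001011*, 001100, 001111*, 010001*, 010010*, 010011*, 010100*, 010110*, 011000*, 011010*, 011011*, 011101, 011110*, 100000*, 101001*, 101010*, 110011*
[col 1] -00000, -01001, -01010, -10011, 0-0010*, 0-0110*, 0-1010*, 0-1011*, 00-010*, 000-10*, 0000-0, 001-11, 0010-1, 00101-*, 01-010*, 01-011*, 01-110*, 010-10*, 0100-1, 01001-*, 0101-0, 011-10*, 0110-0, 01101-*
[col 2] 0--010, 0-0-10, 0-101-, 01--10, 01-01-
Prime implicants: -00000, -01001, -01010, -10011, 0--010, 0-0-10, 0-101-, 0000-0, 001-11, 0010-1, 001100, 01--10, 01-01-, 0100-1, 0101-0, 0110-0, 011101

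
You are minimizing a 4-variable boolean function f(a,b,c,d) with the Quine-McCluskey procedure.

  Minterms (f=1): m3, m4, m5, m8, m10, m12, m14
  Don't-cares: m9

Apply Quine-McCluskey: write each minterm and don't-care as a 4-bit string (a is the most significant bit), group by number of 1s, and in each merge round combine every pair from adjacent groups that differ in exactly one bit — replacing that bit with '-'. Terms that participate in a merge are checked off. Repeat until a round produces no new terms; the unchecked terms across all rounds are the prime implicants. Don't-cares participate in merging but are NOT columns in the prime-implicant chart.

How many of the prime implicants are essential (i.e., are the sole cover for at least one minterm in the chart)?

Round 0: 0011 0100✓ 0101✓ 1000✓ 1001✓ 1010✓ 1100✓ 1110✓
Round 1: -100 010- 1-00✓ 1-10✓ 10-0✓ 100- 11-0✓
Round 2: 1--0
PIs = {-100, 0011, 010-, 1--0, 100-}
Coverage chart:
  m3: 0011 ←essential
  m4: -100,010-
  m5: 010- ←essential
  m8: 1--0,100-
  m10: 1--0 ←essential
  m12: -100,1--0
  m14: 1--0 ←essential
Essential: 0011, 010-, 1--0

3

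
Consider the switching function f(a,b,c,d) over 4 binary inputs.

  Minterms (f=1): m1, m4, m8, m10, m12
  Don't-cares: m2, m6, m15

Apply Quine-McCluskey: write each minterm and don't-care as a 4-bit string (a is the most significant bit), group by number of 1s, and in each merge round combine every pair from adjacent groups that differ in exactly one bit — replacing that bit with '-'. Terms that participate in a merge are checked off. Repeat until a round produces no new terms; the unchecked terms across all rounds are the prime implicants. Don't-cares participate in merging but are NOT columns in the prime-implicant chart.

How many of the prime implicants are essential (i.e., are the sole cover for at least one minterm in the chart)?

size-2^0 implicants → 0001  0010(✓)  0100(✓)  0110(✓)  1000(✓)  1010(✓)  1100(✓)  1111
size-2^1 implicants → -010  -100  0-10  01-0  1-00  10-0
Unchecked terms (primes): -010, -100, 0-10, 0001, 01-0, 1-00, 10-0, 1111
Minterm coverage:
  m1 ⊆ 0001 [E]
  m4 ⊆ -100,01-0
  m8 ⊆ 1-00,10-0
  m10 ⊆ -010,10-0
  m12 ⊆ -100,1-00
E = {0001}

1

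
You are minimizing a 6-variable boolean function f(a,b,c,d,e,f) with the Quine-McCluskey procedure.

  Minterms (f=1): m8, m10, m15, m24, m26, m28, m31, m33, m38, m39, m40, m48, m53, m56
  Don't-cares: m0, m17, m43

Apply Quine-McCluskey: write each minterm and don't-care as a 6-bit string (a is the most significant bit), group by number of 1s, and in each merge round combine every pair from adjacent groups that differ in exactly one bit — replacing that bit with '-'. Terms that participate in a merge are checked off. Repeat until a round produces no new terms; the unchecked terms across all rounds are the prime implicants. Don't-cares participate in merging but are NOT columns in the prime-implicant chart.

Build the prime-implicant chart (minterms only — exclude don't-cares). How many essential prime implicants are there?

8

[col 0] 000000*, 001000*, 001010*, 001111*, 010001, 011000*, 011010*, 011100*, 011111*, 100001, 100110*, 100111*, 101000*, 101011, 110000*, 110101, 111000*
[col 1] -01000*, -11000*, 0-1000*, 0-1010*, 0-1111, 00-000, 0010-0*, 011-00, 0110-0*, 1-1000*, 10011-, 11-000
[col 2] --1000, 0-10-0
Prime implicants: --1000, 0-10-0, 0-1111, 00-000, 010001, 011-00, 100001, 10011-, 101011, 11-000, 110101
PI chart (minterm → PIs covering it):
  8 | --1000,0-10-0,00-000
  10 | 0-10-0  (sole → essential)
  15 | 0-1111  (sole → essential)
  24 | --1000,0-10-0,011-00
  26 | 0-10-0  (sole → essential)
  28 | 011-00  (sole → essential)
  31 | 0-1111  (sole → essential)
  33 | 100001  (sole → essential)
  38 | 10011-  (sole → essential)
  39 | 10011-  (sole → essential)
  40 | --1000  (sole → essential)
  48 | 11-000  (sole → essential)
  53 | 110101  (sole → essential)
  56 | --1000,11-000
Essential prime implicants: --1000, 0-10-0, 0-1111, 011-00, 100001, 10011-, 11-000, 110101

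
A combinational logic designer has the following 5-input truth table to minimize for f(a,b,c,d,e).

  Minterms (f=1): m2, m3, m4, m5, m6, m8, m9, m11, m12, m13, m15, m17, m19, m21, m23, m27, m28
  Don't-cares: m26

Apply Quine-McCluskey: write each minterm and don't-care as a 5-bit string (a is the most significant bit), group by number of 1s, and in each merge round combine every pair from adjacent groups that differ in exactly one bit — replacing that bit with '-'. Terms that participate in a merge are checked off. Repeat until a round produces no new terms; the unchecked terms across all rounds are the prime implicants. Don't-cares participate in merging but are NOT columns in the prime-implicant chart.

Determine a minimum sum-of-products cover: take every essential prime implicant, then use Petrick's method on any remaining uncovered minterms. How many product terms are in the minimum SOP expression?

size-2^0 implicants → 00010(✓)  00011(✓)  00100(✓)  00101(✓)  00110(✓)  01000(✓)  01001(✓)  01011(✓)  01100(✓)  01101(✓)  01111(✓)  10001(✓)  10011(✓)  10101(✓)  10111(✓)  11010(✓)  11011(✓)  11100(✓)
size-2^1 implicants → -0011(✓)  -0101  -1011(✓)  -1100  0-011(✓)  0-100(✓)  0-101(✓)  00-10  0001-  001-0  0010-(✓)  01-00(✓)  01-01(✓)  01-11(✓)  010-1(✓)  0100-(✓)  011-1(✓)  0110-(✓)  1-011(✓)  10-01(✓)  10-11(✓)  100-1(✓)  101-1(✓)  1101-
size-2^2 implicants → --011  0-10-  01--1  01-0-  10--1
Unchecked terms (primes): --011, -0101, -1100, 0-10-, 00-10, 0001-, 001-0, 01--1, 01-0-, 10--1, 1101-
Minterm coverage:
  m2 ⊆ 00-10,0001-
  m3 ⊆ --011,0001-
  m4 ⊆ 0-10-,001-0
  m5 ⊆ -0101,0-10-
  m6 ⊆ 00-10,001-0
  m8 ⊆ 01-0- [E]
  m9 ⊆ 01--1,01-0-
  m11 ⊆ --011,01--1
  m12 ⊆ -1100,0-10-,01-0-
  m13 ⊆ 0-10-,01--1,01-0-
  m15 ⊆ 01--1 [E]
  m17 ⊆ 10--1 [E]
  m19 ⊆ --011,10--1
  m21 ⊆ -0101,10--1
  m23 ⊆ 10--1 [E]
  m27 ⊆ --011,1101-
  m28 ⊆ -1100 [E]
E = {-1100, 01--1, 01-0-, 10--1}
Petrick residual → --011, 0-10-, 00-10
Cover = c'de + bcd'e' + a'cd' + a'b'de' + a'be + a'bd' + ab'e  |cover|=7

7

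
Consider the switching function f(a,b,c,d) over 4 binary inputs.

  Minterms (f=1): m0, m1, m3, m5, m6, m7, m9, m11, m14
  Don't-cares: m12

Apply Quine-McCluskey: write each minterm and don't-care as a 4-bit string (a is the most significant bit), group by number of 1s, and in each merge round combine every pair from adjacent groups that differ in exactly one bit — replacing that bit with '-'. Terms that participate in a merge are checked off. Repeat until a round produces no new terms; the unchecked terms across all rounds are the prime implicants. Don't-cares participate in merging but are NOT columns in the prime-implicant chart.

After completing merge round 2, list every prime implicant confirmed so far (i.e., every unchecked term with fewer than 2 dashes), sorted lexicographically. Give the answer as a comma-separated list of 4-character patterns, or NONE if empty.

Round 0: 0000✓ 0001✓ 0011✓ 0101✓ 0110✓ 0111✓ 1001✓ 1011✓ 1100✓ 1110✓
Round 1: -001✓ -011✓ -110 0-01✓ 0-11✓ 00-1✓ 000- 01-1✓ 011- 10-1✓ 11-0
Round 2: -0-1 0--1
PIs = {-0-1, -110, 0--1, 000-, 011-, 11-0}

-110, 000-, 011-, 11-0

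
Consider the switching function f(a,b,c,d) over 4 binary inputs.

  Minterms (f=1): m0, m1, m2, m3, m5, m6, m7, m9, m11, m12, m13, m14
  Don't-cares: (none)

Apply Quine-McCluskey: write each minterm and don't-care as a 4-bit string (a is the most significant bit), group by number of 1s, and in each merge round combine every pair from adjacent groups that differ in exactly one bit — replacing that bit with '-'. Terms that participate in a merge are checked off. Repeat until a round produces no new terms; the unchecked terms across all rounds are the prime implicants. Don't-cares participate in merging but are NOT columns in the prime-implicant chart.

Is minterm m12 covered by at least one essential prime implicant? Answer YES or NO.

size-2^0 implicants → 0000(✓)  0001(✓)  0010(✓)  0011(✓)  0101(✓)  0110(✓)  0111(✓)  1001(✓)  1011(✓)  1100(✓)  1101(✓)  1110(✓)
size-2^1 implicants → -001(✓)  -011(✓)  -101(✓)  -110  0-01(✓)  0-10(✓)  0-11(✓)  00-0(✓)  00-1(✓)  000-(✓)  001-(✓)  01-1(✓)  011-(✓)  1-01(✓)  10-1(✓)  11-0  110-
size-2^2 implicants → --01  -0-1  0--1  0-1-  00--
Unchecked terms (primes): --01, -0-1, -110, 0--1, 0-1-, 00--, 11-0, 110-
Minterm coverage:
  m0 ⊆ 00-- [E]
  m1 ⊆ --01,-0-1,0--1,00--
  m2 ⊆ 0-1-,00--
  m3 ⊆ -0-1,0--1,0-1-,00--
  m5 ⊆ --01,0--1
  m6 ⊆ -110,0-1-
  m7 ⊆ 0--1,0-1-
  m9 ⊆ --01,-0-1
  m11 ⊆ -0-1 [E]
  m12 ⊆ 11-0,110-
  m13 ⊆ --01,110-
  m14 ⊆ -110,11-0
E = {-0-1, 00--}

NO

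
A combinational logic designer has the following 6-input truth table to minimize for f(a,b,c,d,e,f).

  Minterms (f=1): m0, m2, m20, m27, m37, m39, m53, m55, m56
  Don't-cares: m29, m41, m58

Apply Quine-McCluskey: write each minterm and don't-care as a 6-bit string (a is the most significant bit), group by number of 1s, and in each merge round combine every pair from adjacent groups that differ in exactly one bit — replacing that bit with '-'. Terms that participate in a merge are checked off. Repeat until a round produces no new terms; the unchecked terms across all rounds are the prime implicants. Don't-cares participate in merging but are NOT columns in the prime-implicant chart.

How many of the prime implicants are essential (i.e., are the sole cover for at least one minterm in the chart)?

Round 0: 000000✓ 000010✓ 010100 011011 011101 100101✓ 100111✓ 101001 110101✓ 110111✓ 111000✓ 111010✓
Round 1: 0000-0 1-0101✓ 1-0111✓ 1001-1✓ 1101-1✓ 1110-0
Round 2: 1-01-1
PIs = {0000-0, 010100, 011011, 011101, 1-01-1, 101001, 1110-0}
Coverage chart:
  m0: 0000-0 ←essential
  m2: 0000-0 ←essential
  m20: 010100 ←essential
  m27: 011011 ←essential
  m37: 1-01-1 ←essential
  m39: 1-01-1 ←essential
  m53: 1-01-1 ←essential
  m55: 1-01-1 ←essential
  m56: 1110-0 ←essential
Essential: 0000-0, 010100, 011011, 1-01-1, 1110-0

5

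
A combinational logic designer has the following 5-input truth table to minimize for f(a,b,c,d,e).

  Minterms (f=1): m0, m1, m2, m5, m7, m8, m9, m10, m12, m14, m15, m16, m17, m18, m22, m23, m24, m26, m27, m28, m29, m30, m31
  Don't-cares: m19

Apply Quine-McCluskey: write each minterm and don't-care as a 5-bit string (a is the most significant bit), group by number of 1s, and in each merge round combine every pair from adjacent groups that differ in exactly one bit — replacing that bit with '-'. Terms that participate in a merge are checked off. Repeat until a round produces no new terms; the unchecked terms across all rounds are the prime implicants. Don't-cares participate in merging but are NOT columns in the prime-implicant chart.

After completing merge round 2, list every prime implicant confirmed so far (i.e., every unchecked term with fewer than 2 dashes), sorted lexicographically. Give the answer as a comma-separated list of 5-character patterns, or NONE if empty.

Round 0: 00000✓ 00001✓ 00010✓ 00101✓ 00111✓ 01000✓ 01001✓ 01010✓ 01100✓ 01110✓ 01111✓ 10000✓ 10001✓ 10010✓ 10011✓ 10110✓ 10111✓ 11000✓ 11010✓ 11011✓ 11100✓ 11101✓ 11110✓ 11111✓
Round 1: -0000✓ -0001✓ -0010✓ -0111✓ -1000✓ -1010✓ -1100✓ -1110✓ -1111✓ 0-000✓ 0-001✓ 0-010✓ 0-111✓ 00-01 000-0✓ 0000-✓ 001-1 01-00✓ 01-10✓ 010-0✓ 0100-✓ 011-0✓ 0111-✓ 1-000✓ 1-010✓ 1-011✓ 1-110✓ 1-111✓ 10-10✓ 10-11✓ 100-0✓ 100-1✓ 1000-✓ 1001-✓ 1011-✓ 11-00✓ 11-10✓ 11-11✓ 110-0✓ 1101-✓ 111-0✓ 111-1✓ 1110-✓ 1111-✓
Round 2: --000✓ --010✓ --111 -00-0✓ -000- -1-00✓ -1-10✓ -10-0✓ -11-0✓ -111- 0-0-0✓ 0-00- 01--0✓ 1--10✓ 1--11✓ 1-0-0✓ 1-01-✓ 1-11-✓ 10-1-✓ 100-- 11--0✓ 11-1-✓ 111--
Round 3: --0-0 -1--0 1--1-
PIs = {--0-0, --111, -000-, -1--0, -111-, 0-00-, 00-01, 001-1, 1--1-, 100--, 111--}

00-01, 001-1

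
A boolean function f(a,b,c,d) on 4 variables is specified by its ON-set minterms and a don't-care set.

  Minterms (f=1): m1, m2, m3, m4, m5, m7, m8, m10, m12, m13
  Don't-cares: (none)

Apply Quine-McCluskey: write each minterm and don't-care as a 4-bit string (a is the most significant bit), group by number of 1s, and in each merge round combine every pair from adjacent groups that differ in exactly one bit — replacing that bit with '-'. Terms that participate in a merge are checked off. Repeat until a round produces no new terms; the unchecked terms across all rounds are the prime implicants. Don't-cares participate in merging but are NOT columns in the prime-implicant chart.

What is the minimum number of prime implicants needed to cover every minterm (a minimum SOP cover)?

[col 0] 0001*, 0010*, 0011*, 0100*, 0101*, 0111*, 1000*, 1010*, 1100*, 1101*
[col 1] -010, -100*, -101*, 0-01*, 0-11*, 00-1*, 001-, 01-1*, 010-*, 1-00, 10-0, 110-*
[col 2] -10-, 0--1
Prime implicants: -010, -10-, 0--1, 001-, 1-00, 10-0
PI chart (minterm → PIs covering it):
  1 | 0--1  (sole → essential)
  2 | -010,001-
  3 | 0--1,001-
  4 | -10-  (sole → essential)
  5 | -10-,0--1
  7 | 0--1  (sole → essential)
  8 | 1-00,10-0
  10 | -010,10-0
  12 | -10-,1-00
  13 | -10-  (sole → essential)
Essential prime implicants: -10-, 0--1
Petrick residual → -010, 1-00
Minimum SOP uses 4 PIs: b'cd' + bc' + a'd + ac'd'

4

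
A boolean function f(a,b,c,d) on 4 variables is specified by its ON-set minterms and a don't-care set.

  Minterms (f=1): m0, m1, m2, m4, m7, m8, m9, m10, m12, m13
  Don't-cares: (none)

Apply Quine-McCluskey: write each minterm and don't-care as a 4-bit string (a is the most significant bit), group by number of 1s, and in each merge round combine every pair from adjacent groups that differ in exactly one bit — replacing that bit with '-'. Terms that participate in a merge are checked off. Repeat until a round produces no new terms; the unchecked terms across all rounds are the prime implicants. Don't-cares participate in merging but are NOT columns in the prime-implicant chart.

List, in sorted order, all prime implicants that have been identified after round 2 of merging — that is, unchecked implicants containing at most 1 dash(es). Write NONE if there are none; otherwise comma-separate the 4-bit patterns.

[col 0] 0000*, 0001*, 0010*, 0100*, 0111, 1000*, 1001*, 1010*, 1100*, 1101*
[col 1] -000*, -001*, -010*, -100*, 0-00*, 00-0*, 000-*, 1-00*, 1-01*, 10-0*, 100-*, 110-*
[col 2] --00, -0-0, -00-, 1-0-
Prime implicants: --00, -0-0, -00-, 0111, 1-0-

0111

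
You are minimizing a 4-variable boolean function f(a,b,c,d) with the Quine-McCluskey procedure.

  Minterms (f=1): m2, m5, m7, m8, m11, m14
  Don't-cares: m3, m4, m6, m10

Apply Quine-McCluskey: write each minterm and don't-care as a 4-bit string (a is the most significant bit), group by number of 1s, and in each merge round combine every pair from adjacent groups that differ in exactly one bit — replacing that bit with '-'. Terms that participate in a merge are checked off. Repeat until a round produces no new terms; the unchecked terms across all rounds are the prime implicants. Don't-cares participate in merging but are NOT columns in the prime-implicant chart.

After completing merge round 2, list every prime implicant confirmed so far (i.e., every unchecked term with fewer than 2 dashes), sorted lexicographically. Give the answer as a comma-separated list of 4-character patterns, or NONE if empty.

Round 0: 0010✓ 0011✓ 0100✓ 0101✓ 0110✓ 0111✓ 1000✓ 1010✓ 1011✓ 1110✓
Round 1: -010✓ -011✓ -110✓ 0-10✓ 0-11✓ 001-✓ 01-0✓ 01-1✓ 010-✓ 011-✓ 1-10✓ 10-0 101-✓
Round 2: --10 -01- 0-1- 01--
PIs = {--10, -01-, 0-1-, 01--, 10-0}

10-0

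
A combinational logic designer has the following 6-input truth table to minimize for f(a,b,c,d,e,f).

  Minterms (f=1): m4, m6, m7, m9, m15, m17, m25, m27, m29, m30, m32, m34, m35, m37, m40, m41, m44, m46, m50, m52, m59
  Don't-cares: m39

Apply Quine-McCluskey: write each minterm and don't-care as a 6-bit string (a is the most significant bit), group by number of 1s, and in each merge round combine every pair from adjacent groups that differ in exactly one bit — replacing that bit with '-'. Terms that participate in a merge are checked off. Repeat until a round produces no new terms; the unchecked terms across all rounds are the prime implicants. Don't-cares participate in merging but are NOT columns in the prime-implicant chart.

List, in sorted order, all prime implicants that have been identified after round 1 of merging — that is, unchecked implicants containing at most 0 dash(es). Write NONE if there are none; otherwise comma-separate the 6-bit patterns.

011110, 110100

Round 0: 000100✓ 000110✓ 000111✓ 001001✓ 001111✓ 010001✓ 011001✓ 011011✓ 011101✓ 011110 100000✓ 100010✓ 100011✓ 100101✓ 100111✓ 101000✓ 101001✓ 101100✓ 101110✓ 110010✓ 110100 111011✓
Round 1: -00111 -01001 -11011 0-1001 00-111 0001-0 00011- 01-001 011-01 0110-1 1-0010 10-000 100-11 1000-0 10001- 1001-1 101-00 10100- 1011-0
PIs = {-00111, -01001, -11011, 0-1001, 00-111, 0001-0, 00011-, 01-001, 011-01, 0110-1, 011110, 1-0010, 10-000, 100-11, 1000-0, 10001-, 1001-1, 101-00, 10100-, 1011-0, 110100}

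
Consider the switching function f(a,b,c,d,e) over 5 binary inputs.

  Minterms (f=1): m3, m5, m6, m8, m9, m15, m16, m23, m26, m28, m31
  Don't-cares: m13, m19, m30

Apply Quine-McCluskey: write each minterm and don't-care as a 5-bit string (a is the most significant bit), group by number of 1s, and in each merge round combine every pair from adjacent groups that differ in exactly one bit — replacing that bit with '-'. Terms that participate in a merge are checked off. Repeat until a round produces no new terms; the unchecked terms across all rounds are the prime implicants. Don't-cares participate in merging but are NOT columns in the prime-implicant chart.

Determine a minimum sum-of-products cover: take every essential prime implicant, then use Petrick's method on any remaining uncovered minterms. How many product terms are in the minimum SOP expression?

Round 0: 00011✓ 00101✓ 00110 01000✓ 01001✓ 01101✓ 01111✓ 10000 10011✓ 10111✓ 11010✓ 11100✓ 11110✓ 11111✓
Round 1: -0011 -1111 0-101 01-01 0100- 011-1 1-111 10-11 11-10 111-0 1111-
PIs = {-0011, -1111, 0-101, 00110, 01-01, 0100-, 011-1, 1-111, 10-11, 10000, 11-10, 111-0, 1111-}
Coverage chart:
  m3: -0011 ←essential
  m5: 0-101 ←essential
  m6: 00110 ←essential
  m8: 0100- ←essential
  m9: 01-01,0100-
  m15: -1111,011-1
  m16: 10000 ←essential
  m23: 1-111,10-11
  m26: 11-10 ←essential
  m28: 111-0 ←essential
  m31: -1111,1-111,1111-
Essential: -0011, 0-101, 00110, 0100-, 10000, 11-10, 111-0
Petrick residual → -1111, 1-111
Min cover (9 terms): b'c'de + bcde + a'cd'e + a'b'cde' + a'bc'd' + acde + ab'c'd'e' + abde' + abce'

9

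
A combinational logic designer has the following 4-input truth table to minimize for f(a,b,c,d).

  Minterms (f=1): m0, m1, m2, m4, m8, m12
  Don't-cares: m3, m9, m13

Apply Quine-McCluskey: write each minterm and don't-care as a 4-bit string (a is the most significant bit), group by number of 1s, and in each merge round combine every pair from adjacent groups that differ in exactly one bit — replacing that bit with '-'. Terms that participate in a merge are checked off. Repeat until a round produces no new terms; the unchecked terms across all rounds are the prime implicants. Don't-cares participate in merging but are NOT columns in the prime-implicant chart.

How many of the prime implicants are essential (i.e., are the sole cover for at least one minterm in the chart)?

[col 0] 0000*, 0001*, 0010*, 0011*, 0100*, 1000*, 1001*, 1100*, 1101*
[col 1] -000*, -001*, -100*, 0-00*, 00-0*, 00-1*, 000-*, 001-*, 1-00*, 1-01*, 100-*, 110-*
[col 2] --00, -00-, 00--, 1-0-
Prime implicants: --00, -00-, 00--, 1-0-
PI chart (minterm → PIs covering it):
  0 | --00,-00-,00--
  1 | -00-,00--
  2 | 00--  (sole → essential)
  4 | --00  (sole → essential)
  8 | --00,-00-,1-0-
  12 | --00,1-0-
Essential prime implicants: --00, 00--

2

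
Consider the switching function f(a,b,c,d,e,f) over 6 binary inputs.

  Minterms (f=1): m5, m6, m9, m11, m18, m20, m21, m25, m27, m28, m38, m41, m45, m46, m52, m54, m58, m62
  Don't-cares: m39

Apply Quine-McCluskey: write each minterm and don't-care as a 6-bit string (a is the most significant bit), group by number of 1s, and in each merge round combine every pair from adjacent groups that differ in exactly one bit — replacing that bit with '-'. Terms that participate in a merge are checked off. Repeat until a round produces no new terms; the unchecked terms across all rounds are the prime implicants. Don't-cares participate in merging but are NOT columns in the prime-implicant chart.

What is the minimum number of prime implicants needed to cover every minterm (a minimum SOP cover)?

9

Round 0: 000101✓ 000110✓ 001001✓ 001011✓ 010010 010100✓ 010101✓ 011001✓ 011011✓ 011100✓ 100110✓ 100111✓ 101001✓ 101101✓ 101110✓ 110100✓ 110110✓ 111010✓ 111110✓
Round 1: -00110 -01001 -10100 0-0101 0-1001✓ 0-1011✓ 0010-1✓ 01-100 01010- 0110-1✓ 1-0110✓ 1-1110✓ 10-110✓ 10011- 101-01 11-110✓ 1101-0 111-10
Round 2: 0-10-1 1--110
PIs = {-00110, -01001, -10100, 0-0101, 0-10-1, 01-100, 010010, 01010-, 1--110, 10011-, 101-01, 1101-0, 111-10}
Coverage chart:
  m5: 0-0101 ←essential
  m6: -00110 ←essential
  m9: -01001,0-10-1
  m11: 0-10-1 ←essential
  m18: 010010 ←essential
  m20: -10100,01-100,01010-
  m21: 0-0101,01010-
  m25: 0-10-1 ←essential
  m27: 0-10-1 ←essential
  m28: 01-100 ←essential
  m38: -00110,1--110,10011-
  m41: -01001,101-01
  m45: 101-01 ←essential
  m46: 1--110 ←essential
  m52: -10100,1101-0
  m54: 1--110,1101-0
  m58: 111-10 ←essential
  m62: 1--110,111-10
Essential: -00110, 0-0101, 0-10-1, 01-100, 010010, 1--110, 101-01, 111-10
Petrick residual → -10100
Min cover (9 terms): b'c'def' + bc'de'f' + a'c'de'f + a'cd'f + a'bde'f' + a'bc'd'ef' + adef' + ab'ce'f + abcef'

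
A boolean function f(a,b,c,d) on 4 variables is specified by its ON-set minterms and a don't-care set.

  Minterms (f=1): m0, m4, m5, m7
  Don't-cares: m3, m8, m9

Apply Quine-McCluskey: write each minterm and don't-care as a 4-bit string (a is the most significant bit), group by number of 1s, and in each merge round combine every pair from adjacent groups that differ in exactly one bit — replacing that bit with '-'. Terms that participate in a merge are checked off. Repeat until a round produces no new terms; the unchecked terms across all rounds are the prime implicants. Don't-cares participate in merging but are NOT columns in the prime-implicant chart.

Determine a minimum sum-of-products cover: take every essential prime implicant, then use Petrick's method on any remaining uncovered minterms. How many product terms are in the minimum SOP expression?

2

Round 0: 0000✓ 0011✓ 0100✓ 0101✓ 0111✓ 1000✓ 1001✓
Round 1: -000 0-00 0-11 01-1 010- 100-
PIs = {-000, 0-00, 0-11, 01-1, 010-, 100-}
Coverage chart:
  m0: -000,0-00
  m4: 0-00,010-
  m5: 01-1,010-
  m7: 0-11,01-1
(no essential prime implicants)
Petrick residual → 0-00, 01-1
Min cover (2 terms): a'c'd' + a'bd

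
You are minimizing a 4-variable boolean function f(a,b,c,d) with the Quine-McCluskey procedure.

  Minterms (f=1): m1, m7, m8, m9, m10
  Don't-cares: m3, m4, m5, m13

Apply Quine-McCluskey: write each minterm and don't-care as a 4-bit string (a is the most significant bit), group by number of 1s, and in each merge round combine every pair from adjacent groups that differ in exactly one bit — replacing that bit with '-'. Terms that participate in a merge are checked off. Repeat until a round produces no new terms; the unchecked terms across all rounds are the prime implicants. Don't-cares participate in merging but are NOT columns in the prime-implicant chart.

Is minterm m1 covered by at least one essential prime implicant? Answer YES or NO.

YES

[col 0] 0001*, 0011*, 0100*, 0101*, 0111*, 1000*, 1001*, 1010*, 1101*
[col 1] -001*, -101*, 0-01*, 0-11*, 00-1*, 01-1*, 010-, 1-01*, 10-0, 100-
[col 2] --01, 0--1
Prime implicants: --01, 0--1, 010-, 10-0, 100-
PI chart (minterm → PIs covering it):
  1 | --01,0--1
  7 | 0--1  (sole → essential)
  8 | 10-0,100-
  9 | --01,100-
  10 | 10-0  (sole → essential)
Essential prime implicants: 0--1, 10-0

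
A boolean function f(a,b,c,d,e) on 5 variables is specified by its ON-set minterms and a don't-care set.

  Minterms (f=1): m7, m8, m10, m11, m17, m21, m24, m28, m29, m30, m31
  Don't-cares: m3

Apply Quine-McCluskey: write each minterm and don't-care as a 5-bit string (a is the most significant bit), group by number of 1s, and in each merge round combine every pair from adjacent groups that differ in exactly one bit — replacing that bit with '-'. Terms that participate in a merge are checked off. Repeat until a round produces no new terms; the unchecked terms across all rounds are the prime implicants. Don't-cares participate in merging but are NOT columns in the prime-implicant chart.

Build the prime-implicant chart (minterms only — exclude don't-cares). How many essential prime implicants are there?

[col 0] 00011*, 00111*, 01000*, 01010*, 01011*, 10001*, 10101*, 11000*, 11100*, 11101*, 11110*, 11111*
[col 1] -1000, 0-011, 00-11, 010-0, 0101-, 1-101, 10-01, 11-00, 111-0*, 111-1*, 1110-*, 1111-*
[col 2] 111--
Prime implicants: -1000, 0-011, 00-11, 010-0, 0101-, 1-101, 10-01, 11-00, 111--
PI chart (minterm → PIs covering it):
  7 | 00-11  (sole → essential)
  8 | -1000,010-0
  10 | 010-0,0101-
  11 | 0-011,0101-
  17 | 10-01  (sole → essential)
  21 | 1-101,10-01
  24 | -1000,11-00
  28 | 11-00,111--
  29 | 1-101,111--
  30 | 111--  (sole → essential)
  31 | 111--  (sole → essential)
Essential prime implicants: 00-11, 10-01, 111--

3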